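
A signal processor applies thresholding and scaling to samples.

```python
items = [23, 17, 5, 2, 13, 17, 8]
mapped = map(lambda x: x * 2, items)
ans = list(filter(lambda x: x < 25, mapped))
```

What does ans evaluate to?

Step 1: Map x * 2:
  23 -> 46
  17 -> 34
  5 -> 10
  2 -> 4
  13 -> 26
  17 -> 34
  8 -> 16
Step 2: Filter for < 25:
  46: removed
  34: removed
  10: kept
  4: kept
  26: removed
  34: removed
  16: kept
Therefore ans = [10, 4, 16].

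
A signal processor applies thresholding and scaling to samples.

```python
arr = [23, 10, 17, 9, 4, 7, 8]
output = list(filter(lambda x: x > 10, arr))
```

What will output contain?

Step 1: Filter elements > 10:
  23: kept
  10: removed
  17: kept
  9: removed
  4: removed
  7: removed
  8: removed
Therefore output = [23, 17].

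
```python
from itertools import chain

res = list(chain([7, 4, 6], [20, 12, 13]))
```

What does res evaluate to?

Step 1: chain() concatenates iterables: [7, 4, 6] + [20, 12, 13].
Therefore res = [7, 4, 6, 20, 12, 13].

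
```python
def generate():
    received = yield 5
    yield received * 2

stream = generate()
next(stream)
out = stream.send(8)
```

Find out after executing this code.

Step 1: next(stream) advances to first yield, producing 5.
Step 2: send(8) resumes, received = 8.
Step 3: yield received * 2 = 8 * 2 = 16.
Therefore out = 16.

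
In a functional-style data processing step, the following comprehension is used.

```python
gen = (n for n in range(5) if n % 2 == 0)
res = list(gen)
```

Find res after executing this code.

Step 1: Filter range(5) keeping only even values:
  n=0: even, included
  n=1: odd, excluded
  n=2: even, included
  n=3: odd, excluded
  n=4: even, included
Therefore res = [0, 2, 4].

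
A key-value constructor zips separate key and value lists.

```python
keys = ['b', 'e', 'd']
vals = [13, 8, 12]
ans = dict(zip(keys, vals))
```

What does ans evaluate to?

Step 1: zip pairs keys with values:
  'b' -> 13
  'e' -> 8
  'd' -> 12
Therefore ans = {'b': 13, 'e': 8, 'd': 12}.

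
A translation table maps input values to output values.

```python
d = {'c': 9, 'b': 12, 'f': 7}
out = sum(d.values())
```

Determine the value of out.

Step 1: d.values() = [9, 12, 7].
Step 2: sum = 28.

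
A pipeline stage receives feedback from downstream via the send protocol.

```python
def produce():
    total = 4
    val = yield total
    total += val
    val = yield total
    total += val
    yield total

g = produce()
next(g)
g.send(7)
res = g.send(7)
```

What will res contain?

Step 1: next() -> yield total=4.
Step 2: send(7) -> val=7, total = 4+7 = 11, yield 11.
Step 3: send(7) -> val=7, total = 11+7 = 18, yield 18.
Therefore res = 18.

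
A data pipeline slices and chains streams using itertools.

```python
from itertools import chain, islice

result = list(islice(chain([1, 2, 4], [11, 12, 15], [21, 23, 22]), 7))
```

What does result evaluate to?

Step 1: chain([1, 2, 4], [11, 12, 15], [21, 23, 22]) = [1, 2, 4, 11, 12, 15, 21, 23, 22].
Step 2: islice takes first 7 elements: [1, 2, 4, 11, 12, 15, 21].
Therefore result = [1, 2, 4, 11, 12, 15, 21].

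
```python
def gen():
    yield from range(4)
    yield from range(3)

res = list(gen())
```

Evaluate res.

Step 1: Trace yields in order:
  yield 0
  yield 1
  yield 2
  yield 3
  yield 0
  yield 1
  yield 2
Therefore res = [0, 1, 2, 3, 0, 1, 2].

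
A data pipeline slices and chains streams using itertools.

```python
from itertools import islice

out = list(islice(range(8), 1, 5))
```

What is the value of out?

Step 1: islice(range(8), 1, 5) takes elements at indices [1, 5).
Step 2: Elements: [1, 2, 3, 4].
Therefore out = [1, 2, 3, 4].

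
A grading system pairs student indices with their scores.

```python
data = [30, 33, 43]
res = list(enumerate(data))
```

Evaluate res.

Step 1: enumerate pairs each element with its index:
  (0, 30)
  (1, 33)
  (2, 43)
Therefore res = [(0, 30), (1, 33), (2, 43)].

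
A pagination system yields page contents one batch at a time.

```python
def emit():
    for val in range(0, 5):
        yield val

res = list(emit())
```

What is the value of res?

Step 1: The generator yields each value from range(0, 5).
Step 2: list() consumes all yields: [0, 1, 2, 3, 4].
Therefore res = [0, 1, 2, 3, 4].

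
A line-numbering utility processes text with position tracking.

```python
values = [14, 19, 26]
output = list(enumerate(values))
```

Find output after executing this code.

Step 1: enumerate pairs each element with its index:
  (0, 14)
  (1, 19)
  (2, 26)
Therefore output = [(0, 14), (1, 19), (2, 26)].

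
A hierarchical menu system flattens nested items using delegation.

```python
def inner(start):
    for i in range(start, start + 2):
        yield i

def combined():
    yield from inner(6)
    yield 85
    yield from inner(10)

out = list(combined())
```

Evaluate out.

Step 1: combined() delegates to inner(6):
  yield 6
  yield 7
Step 2: yield 85
Step 3: Delegates to inner(10):
  yield 10
  yield 11
Therefore out = [6, 7, 85, 10, 11].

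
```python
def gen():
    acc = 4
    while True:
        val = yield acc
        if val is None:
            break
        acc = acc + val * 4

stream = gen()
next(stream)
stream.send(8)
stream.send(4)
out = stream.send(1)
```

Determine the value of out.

Step 1: next() -> yield acc=4.
Step 2: send(8) -> val=8, acc = 4 + 8*4 = 36, yield 36.
Step 3: send(4) -> val=4, acc = 36 + 4*4 = 52, yield 52.
Step 4: send(1) -> val=1, acc = 52 + 1*4 = 56, yield 56.
Therefore out = 56.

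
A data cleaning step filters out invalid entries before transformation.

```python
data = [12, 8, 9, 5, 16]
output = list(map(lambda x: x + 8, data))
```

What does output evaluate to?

Step 1: Apply lambda x: x + 8 to each element:
  12 -> 20
  8 -> 16
  9 -> 17
  5 -> 13
  16 -> 24
Therefore output = [20, 16, 17, 13, 24].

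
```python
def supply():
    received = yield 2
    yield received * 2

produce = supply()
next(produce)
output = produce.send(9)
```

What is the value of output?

Step 1: next(produce) advances to first yield, producing 2.
Step 2: send(9) resumes, received = 9.
Step 3: yield received * 2 = 9 * 2 = 18.
Therefore output = 18.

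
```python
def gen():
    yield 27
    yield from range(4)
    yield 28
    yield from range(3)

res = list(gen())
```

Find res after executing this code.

Step 1: Trace yields in order:
  yield 27
  yield 0
  yield 1
  yield 2
  yield 3
  yield 28
  yield 0
  yield 1
  yield 2
Therefore res = [27, 0, 1, 2, 3, 28, 0, 1, 2].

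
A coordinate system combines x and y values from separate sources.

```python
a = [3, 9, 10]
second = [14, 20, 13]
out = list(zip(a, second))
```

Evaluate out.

Step 1: zip pairs elements at same index:
  Index 0: (3, 14)
  Index 1: (9, 20)
  Index 2: (10, 13)
Therefore out = [(3, 14), (9, 20), (10, 13)].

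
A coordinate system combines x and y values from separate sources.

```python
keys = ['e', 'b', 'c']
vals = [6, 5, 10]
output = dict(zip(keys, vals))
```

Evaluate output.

Step 1: zip pairs keys with values:
  'e' -> 6
  'b' -> 5
  'c' -> 10
Therefore output = {'e': 6, 'b': 5, 'c': 10}.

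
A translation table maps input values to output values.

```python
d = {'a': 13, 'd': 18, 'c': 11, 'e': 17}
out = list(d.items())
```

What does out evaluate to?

Step 1: d.items() returns (key, value) pairs in insertion order.
Therefore out = [('a', 13), ('d', 18), ('c', 11), ('e', 17)].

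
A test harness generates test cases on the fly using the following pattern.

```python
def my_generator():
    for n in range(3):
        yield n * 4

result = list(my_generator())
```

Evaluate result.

Step 1: For each n in range(3), yield n * 4:
  n=0: yield 0 * 4 = 0
  n=1: yield 1 * 4 = 4
  n=2: yield 2 * 4 = 8
Therefore result = [0, 4, 8].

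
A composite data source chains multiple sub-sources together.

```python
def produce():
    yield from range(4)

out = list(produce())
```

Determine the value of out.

Step 1: yield from delegates to the iterable, yielding each element.
Step 2: Collected values: [0, 1, 2, 3].
Therefore out = [0, 1, 2, 3].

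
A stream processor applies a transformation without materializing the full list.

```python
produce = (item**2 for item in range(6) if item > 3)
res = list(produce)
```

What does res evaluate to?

Step 1: For range(6), keep item > 3, then square:
  item=0: 0 <= 3, excluded
  item=1: 1 <= 3, excluded
  item=2: 2 <= 3, excluded
  item=3: 3 <= 3, excluded
  item=4: 4 > 3, yield 4**2 = 16
  item=5: 5 > 3, yield 5**2 = 25
Therefore res = [16, 25].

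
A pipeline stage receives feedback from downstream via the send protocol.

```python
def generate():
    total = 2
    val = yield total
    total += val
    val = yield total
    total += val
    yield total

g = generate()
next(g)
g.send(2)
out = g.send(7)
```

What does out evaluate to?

Step 1: next() -> yield total=2.
Step 2: send(2) -> val=2, total = 2+2 = 4, yield 4.
Step 3: send(7) -> val=7, total = 4+7 = 11, yield 11.
Therefore out = 11.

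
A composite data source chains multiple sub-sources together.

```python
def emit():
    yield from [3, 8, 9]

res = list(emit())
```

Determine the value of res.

Step 1: yield from delegates to the iterable, yielding each element.
Step 2: Collected values: [3, 8, 9].
Therefore res = [3, 8, 9].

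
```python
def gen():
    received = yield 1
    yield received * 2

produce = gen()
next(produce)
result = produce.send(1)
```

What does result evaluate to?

Step 1: next(produce) advances to first yield, producing 1.
Step 2: send(1) resumes, received = 1.
Step 3: yield received * 2 = 1 * 2 = 2.
Therefore result = 2.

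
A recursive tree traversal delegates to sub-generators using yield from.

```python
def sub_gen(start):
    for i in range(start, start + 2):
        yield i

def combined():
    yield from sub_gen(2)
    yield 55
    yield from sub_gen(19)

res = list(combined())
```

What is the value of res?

Step 1: combined() delegates to sub_gen(2):
  yield 2
  yield 3
Step 2: yield 55
Step 3: Delegates to sub_gen(19):
  yield 19
  yield 20
Therefore res = [2, 3, 55, 19, 20].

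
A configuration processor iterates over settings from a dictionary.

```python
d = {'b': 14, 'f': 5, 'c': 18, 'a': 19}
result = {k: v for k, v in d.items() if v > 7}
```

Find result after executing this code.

Step 1: Filter items where value > 7:
  'b': 14 > 7: kept
  'f': 5 <= 7: removed
  'c': 18 > 7: kept
  'a': 19 > 7: kept
Therefore result = {'b': 14, 'c': 18, 'a': 19}.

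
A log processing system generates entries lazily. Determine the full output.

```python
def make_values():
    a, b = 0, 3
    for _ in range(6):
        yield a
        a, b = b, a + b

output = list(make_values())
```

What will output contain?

Step 1: Fibonacci-like sequence starting with a=0, b=3:
  Iteration 1: yield a=0, then a,b = 3,3
  Iteration 2: yield a=3, then a,b = 3,6
  Iteration 3: yield a=3, then a,b = 6,9
  Iteration 4: yield a=6, then a,b = 9,15
  Iteration 5: yield a=9, then a,b = 15,24
  Iteration 6: yield a=15, then a,b = 24,39
Therefore output = [0, 3, 3, 6, 9, 15].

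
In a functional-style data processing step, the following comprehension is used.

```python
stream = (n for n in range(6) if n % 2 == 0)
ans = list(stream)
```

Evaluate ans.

Step 1: Filter range(6) keeping only even values:
  n=0: even, included
  n=1: odd, excluded
  n=2: even, included
  n=3: odd, excluded
  n=4: even, included
  n=5: odd, excluded
Therefore ans = [0, 2, 4].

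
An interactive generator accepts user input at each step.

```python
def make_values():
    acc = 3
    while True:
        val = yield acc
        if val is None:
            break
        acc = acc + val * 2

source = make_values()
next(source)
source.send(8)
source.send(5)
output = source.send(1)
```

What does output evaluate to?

Step 1: next() -> yield acc=3.
Step 2: send(8) -> val=8, acc = 3 + 8*2 = 19, yield 19.
Step 3: send(5) -> val=5, acc = 19 + 5*2 = 29, yield 29.
Step 4: send(1) -> val=1, acc = 29 + 1*2 = 31, yield 31.
Therefore output = 31.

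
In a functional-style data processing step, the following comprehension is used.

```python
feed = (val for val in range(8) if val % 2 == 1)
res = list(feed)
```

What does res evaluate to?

Step 1: Filter range(8) keeping only odd values:
  val=0: even, excluded
  val=1: odd, included
  val=2: even, excluded
  val=3: odd, included
  val=4: even, excluded
  val=5: odd, included
  val=6: even, excluded
  val=7: odd, included
Therefore res = [1, 3, 5, 7].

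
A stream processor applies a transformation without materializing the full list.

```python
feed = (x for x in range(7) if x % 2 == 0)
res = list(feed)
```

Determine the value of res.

Step 1: Filter range(7) keeping only even values:
  x=0: even, included
  x=1: odd, excluded
  x=2: even, included
  x=3: odd, excluded
  x=4: even, included
  x=5: odd, excluded
  x=6: even, included
Therefore res = [0, 2, 4, 6].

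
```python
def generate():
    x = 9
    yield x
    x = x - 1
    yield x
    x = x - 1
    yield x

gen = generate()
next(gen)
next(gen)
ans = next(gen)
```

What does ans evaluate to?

Step 1: Trace through generator execution:
  Yield 1: x starts at 9, yield 9
  Yield 2: x = 9 - 1 = 8, yield 8
  Yield 3: x = 8 - 1 = 7, yield 7
Step 2: First next() gets 9, second next() gets the second value, third next() yields 7.
Therefore ans = 7.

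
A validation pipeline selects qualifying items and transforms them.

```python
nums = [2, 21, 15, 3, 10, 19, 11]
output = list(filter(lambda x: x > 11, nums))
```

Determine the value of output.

Step 1: Filter elements > 11:
  2: removed
  21: kept
  15: kept
  3: removed
  10: removed
  19: kept
  11: removed
Therefore output = [21, 15, 19].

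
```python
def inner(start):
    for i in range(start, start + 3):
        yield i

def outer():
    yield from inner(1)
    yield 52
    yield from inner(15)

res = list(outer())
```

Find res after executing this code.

Step 1: outer() delegates to inner(1):
  yield 1
  yield 2
  yield 3
Step 2: yield 52
Step 3: Delegates to inner(15):
  yield 15
  yield 16
  yield 17
Therefore res = [1, 2, 3, 52, 15, 16, 17].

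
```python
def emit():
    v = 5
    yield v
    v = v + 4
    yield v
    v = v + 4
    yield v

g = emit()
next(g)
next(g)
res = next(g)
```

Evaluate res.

Step 1: Trace through generator execution:
  Yield 1: v starts at 5, yield 5
  Yield 2: v = 5 + 4 = 9, yield 9
  Yield 3: v = 9 + 4 = 13, yield 13
Step 2: First next() gets 5, second next() gets the second value, third next() yields 13.
Therefore res = 13.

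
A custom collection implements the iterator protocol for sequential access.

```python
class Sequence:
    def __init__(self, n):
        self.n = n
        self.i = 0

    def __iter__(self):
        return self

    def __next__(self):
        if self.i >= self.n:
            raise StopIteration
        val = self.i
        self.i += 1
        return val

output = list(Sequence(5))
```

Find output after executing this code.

Step 1: Sequence(5) creates an iterator counting 0 to 4.
Step 2: list() consumes all values: [0, 1, 2, 3, 4].
Therefore output = [0, 1, 2, 3, 4].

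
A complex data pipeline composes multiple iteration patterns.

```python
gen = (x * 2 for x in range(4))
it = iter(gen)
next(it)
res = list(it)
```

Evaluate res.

Step 1: Generator produces [0, 2, 4, 6].
Step 2: next(it) consumes first element (0).
Step 3: list(it) collects remaining: [2, 4, 6].
Therefore res = [2, 4, 6].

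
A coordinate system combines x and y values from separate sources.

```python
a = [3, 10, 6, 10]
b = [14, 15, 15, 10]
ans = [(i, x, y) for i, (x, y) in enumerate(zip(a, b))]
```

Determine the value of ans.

Step 1: enumerate(zip(a, b)) gives index with paired elements:
  i=0: (3, 14)
  i=1: (10, 15)
  i=2: (6, 15)
  i=3: (10, 10)
Therefore ans = [(0, 3, 14), (1, 10, 15), (2, 6, 15), (3, 10, 10)].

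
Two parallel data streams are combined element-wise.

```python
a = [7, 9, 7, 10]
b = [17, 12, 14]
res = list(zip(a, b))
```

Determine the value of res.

Step 1: zip stops at shortest (len(a)=4, len(b)=3):
  Index 0: (7, 17)
  Index 1: (9, 12)
  Index 2: (7, 14)
Step 2: Last element of a (10) has no pair, dropped.
Therefore res = [(7, 17), (9, 12), (7, 14)].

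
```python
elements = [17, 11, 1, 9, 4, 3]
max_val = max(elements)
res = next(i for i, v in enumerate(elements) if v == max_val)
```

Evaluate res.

Step 1: max([17, 11, 1, 9, 4, 3]) = 17.
Step 2: Find first index where value == 17:
  Index 0: 17 == 17, found!
Therefore res = 0.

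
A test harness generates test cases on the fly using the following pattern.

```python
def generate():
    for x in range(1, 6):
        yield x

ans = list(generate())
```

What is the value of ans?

Step 1: The generator yields each value from range(1, 6).
Step 2: list() consumes all yields: [1, 2, 3, 4, 5].
Therefore ans = [1, 2, 3, 4, 5].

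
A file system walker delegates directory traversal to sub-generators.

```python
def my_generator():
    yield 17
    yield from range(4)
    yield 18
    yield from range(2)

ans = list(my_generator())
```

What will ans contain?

Step 1: Trace yields in order:
  yield 17
  yield 0
  yield 1
  yield 2
  yield 3
  yield 18
  yield 0
  yield 1
Therefore ans = [17, 0, 1, 2, 3, 18, 0, 1].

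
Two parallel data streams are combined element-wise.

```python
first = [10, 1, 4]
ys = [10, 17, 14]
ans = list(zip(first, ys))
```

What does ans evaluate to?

Step 1: zip pairs elements at same index:
  Index 0: (10, 10)
  Index 1: (1, 17)
  Index 2: (4, 14)
Therefore ans = [(10, 10), (1, 17), (4, 14)].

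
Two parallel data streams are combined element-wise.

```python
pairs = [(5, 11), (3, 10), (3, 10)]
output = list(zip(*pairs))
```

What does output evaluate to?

Step 1: zip(*pairs) transposes: unzips [(5, 11), (3, 10), (3, 10)] into separate sequences.
Step 2: First elements: (5, 3, 3), second elements: (11, 10, 10).
Therefore output = [(5, 3, 3), (11, 10, 10)].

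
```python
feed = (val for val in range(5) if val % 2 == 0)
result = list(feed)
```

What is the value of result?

Step 1: Filter range(5) keeping only even values:
  val=0: even, included
  val=1: odd, excluded
  val=2: even, included
  val=3: odd, excluded
  val=4: even, included
Therefore result = [0, 2, 4].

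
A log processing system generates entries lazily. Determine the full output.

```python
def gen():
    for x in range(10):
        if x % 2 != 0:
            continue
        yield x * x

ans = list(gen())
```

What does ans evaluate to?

Step 1: Only yield x**2 when x is divisible by 2:
  x=0: 0 % 2 == 0, yield 0**2 = 0
  x=2: 2 % 2 == 0, yield 2**2 = 4
  x=4: 4 % 2 == 0, yield 4**2 = 16
  x=6: 6 % 2 == 0, yield 6**2 = 36
  x=8: 8 % 2 == 0, yield 8**2 = 64
Therefore ans = [0, 4, 16, 36, 64].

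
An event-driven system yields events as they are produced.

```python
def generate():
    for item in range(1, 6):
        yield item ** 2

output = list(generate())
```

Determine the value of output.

Step 1: For each item in range(1, 6), yield item**2:
  item=1: yield 1**2 = 1
  item=2: yield 2**2 = 4
  item=3: yield 3**2 = 9
  item=4: yield 4**2 = 16
  item=5: yield 5**2 = 25
Therefore output = [1, 4, 9, 16, 25].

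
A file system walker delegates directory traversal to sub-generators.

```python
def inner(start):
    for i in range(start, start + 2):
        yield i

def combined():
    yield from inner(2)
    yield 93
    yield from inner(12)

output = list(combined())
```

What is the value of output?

Step 1: combined() delegates to inner(2):
  yield 2
  yield 3
Step 2: yield 93
Step 3: Delegates to inner(12):
  yield 12
  yield 13
Therefore output = [2, 3, 93, 12, 13].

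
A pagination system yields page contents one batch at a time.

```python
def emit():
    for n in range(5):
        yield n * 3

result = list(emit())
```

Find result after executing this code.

Step 1: For each n in range(5), yield n * 3:
  n=0: yield 0 * 3 = 0
  n=1: yield 1 * 3 = 3
  n=2: yield 2 * 3 = 6
  n=3: yield 3 * 3 = 9
  n=4: yield 4 * 3 = 12
Therefore result = [0, 3, 6, 9, 12].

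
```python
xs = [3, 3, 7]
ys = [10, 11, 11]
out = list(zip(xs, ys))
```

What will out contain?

Step 1: zip pairs elements at same index:
  Index 0: (3, 10)
  Index 1: (3, 11)
  Index 2: (7, 11)
Therefore out = [(3, 10), (3, 11), (7, 11)].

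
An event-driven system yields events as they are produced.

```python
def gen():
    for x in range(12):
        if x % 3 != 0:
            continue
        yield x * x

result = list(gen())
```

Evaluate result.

Step 1: Only yield x**2 when x is divisible by 3:
  x=0: 0 % 3 == 0, yield 0**2 = 0
  x=3: 3 % 3 == 0, yield 3**2 = 9
  x=6: 6 % 3 == 0, yield 6**2 = 36
  x=9: 9 % 3 == 0, yield 9**2 = 81
Therefore result = [0, 9, 36, 81].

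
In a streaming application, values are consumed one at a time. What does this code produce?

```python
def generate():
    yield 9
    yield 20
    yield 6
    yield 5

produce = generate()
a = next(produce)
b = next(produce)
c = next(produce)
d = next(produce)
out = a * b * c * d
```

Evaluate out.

Step 1: Create generator and consume all values:
  a = next(produce) = 9
  b = next(produce) = 20
  c = next(produce) = 6
  d = next(produce) = 5
Step 2: out = 9 * 20 * 6 * 5 = 5400.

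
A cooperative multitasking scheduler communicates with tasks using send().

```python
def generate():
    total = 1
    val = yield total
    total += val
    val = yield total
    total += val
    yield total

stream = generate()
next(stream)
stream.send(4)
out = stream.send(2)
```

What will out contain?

Step 1: next() -> yield total=1.
Step 2: send(4) -> val=4, total = 1+4 = 5, yield 5.
Step 3: send(2) -> val=2, total = 5+2 = 7, yield 7.
Therefore out = 7.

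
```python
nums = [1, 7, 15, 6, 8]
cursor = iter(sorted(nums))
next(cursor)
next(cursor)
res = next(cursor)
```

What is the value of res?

Step 1: sorted([1, 7, 15, 6, 8]) = [1, 6, 7, 8, 15].
Step 2: Create iterator and skip 2 elements.
Step 3: next() returns 7.
Therefore res = 7.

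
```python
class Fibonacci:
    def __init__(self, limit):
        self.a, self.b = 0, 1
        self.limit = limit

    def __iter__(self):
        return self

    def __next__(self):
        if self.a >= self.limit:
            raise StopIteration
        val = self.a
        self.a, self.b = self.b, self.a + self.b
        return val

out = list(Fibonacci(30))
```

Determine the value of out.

Step 1: Fibonacci-like sequence (a=0, b=1) until >= 30:
  Yield 0, then a,b = 1,1
  Yield 1, then a,b = 1,2
  Yield 1, then a,b = 2,3
  Yield 2, then a,b = 3,5
  Yield 3, then a,b = 5,8
  Yield 5, then a,b = 8,13
  Yield 8, then a,b = 13,21
  Yield 13, then a,b = 21,34
  Yield 21, then a,b = 34,55
Step 2: 34 >= 30, stop.
Therefore out = [0, 1, 1, 2, 3, 5, 8, 13, 21].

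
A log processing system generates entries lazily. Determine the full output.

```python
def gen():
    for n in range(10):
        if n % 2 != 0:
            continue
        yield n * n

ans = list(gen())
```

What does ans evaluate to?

Step 1: Only yield n**2 when n is divisible by 2:
  n=0: 0 % 2 == 0, yield 0**2 = 0
  n=2: 2 % 2 == 0, yield 2**2 = 4
  n=4: 4 % 2 == 0, yield 4**2 = 16
  n=6: 6 % 2 == 0, yield 6**2 = 36
  n=8: 8 % 2 == 0, yield 8**2 = 64
Therefore ans = [0, 4, 16, 36, 64].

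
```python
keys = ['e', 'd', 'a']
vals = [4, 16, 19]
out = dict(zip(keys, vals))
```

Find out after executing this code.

Step 1: zip pairs keys with values:
  'e' -> 4
  'd' -> 16
  'a' -> 19
Therefore out = {'e': 4, 'd': 16, 'a': 19}.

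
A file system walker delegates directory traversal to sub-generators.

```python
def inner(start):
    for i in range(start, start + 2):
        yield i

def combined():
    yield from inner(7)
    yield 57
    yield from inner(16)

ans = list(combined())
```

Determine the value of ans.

Step 1: combined() delegates to inner(7):
  yield 7
  yield 8
Step 2: yield 57
Step 3: Delegates to inner(16):
  yield 16
  yield 17
Therefore ans = [7, 8, 57, 16, 17].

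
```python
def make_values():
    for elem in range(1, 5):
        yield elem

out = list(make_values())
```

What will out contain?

Step 1: The generator yields each value from range(1, 5).
Step 2: list() consumes all yields: [1, 2, 3, 4].
Therefore out = [1, 2, 3, 4].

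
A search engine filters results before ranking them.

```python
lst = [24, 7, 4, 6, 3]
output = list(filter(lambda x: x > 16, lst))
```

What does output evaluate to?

Step 1: Filter elements > 16:
  24: kept
  7: removed
  4: removed
  6: removed
  3: removed
Therefore output = [24].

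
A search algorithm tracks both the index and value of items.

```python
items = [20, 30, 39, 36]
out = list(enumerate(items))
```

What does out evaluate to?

Step 1: enumerate pairs each element with its index:
  (0, 20)
  (1, 30)
  (2, 39)
  (3, 36)
Therefore out = [(0, 20), (1, 30), (2, 39), (3, 36)].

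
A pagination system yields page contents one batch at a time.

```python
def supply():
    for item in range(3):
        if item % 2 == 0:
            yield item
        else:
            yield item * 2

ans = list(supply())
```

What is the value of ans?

Step 1: For each item in range(3), yield item if even, else item*2:
  item=0 (even): yield 0
  item=1 (odd): yield 1*2 = 2
  item=2 (even): yield 2
Therefore ans = [0, 2, 2].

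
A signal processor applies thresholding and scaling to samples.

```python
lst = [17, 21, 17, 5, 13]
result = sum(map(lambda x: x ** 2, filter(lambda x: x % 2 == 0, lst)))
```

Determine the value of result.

Step 1: Filter even numbers from [17, 21, 17, 5, 13]: []
Step 2: Square each: []
Step 3: Sum = 0.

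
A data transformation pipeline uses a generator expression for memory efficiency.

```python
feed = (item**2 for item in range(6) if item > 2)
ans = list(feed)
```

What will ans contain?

Step 1: For range(6), keep item > 2, then square:
  item=0: 0 <= 2, excluded
  item=1: 1 <= 2, excluded
  item=2: 2 <= 2, excluded
  item=3: 3 > 2, yield 3**2 = 9
  item=4: 4 > 2, yield 4**2 = 16
  item=5: 5 > 2, yield 5**2 = 25
Therefore ans = [9, 16, 25].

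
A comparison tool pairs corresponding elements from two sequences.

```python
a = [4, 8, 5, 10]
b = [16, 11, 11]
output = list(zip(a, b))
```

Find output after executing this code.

Step 1: zip stops at shortest (len(a)=4, len(b)=3):
  Index 0: (4, 16)
  Index 1: (8, 11)
  Index 2: (5, 11)
Step 2: Last element of a (10) has no pair, dropped.
Therefore output = [(4, 16), (8, 11), (5, 11)].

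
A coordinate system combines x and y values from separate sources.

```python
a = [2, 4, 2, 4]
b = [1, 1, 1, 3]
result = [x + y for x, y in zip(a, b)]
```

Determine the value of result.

Step 1: Add corresponding elements:
  2 + 1 = 3
  4 + 1 = 5
  2 + 1 = 3
  4 + 3 = 7
Therefore result = [3, 5, 3, 7].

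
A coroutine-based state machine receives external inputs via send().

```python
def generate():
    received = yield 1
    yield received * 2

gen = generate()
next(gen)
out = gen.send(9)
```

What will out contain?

Step 1: next(gen) advances to first yield, producing 1.
Step 2: send(9) resumes, received = 9.
Step 3: yield received * 2 = 9 * 2 = 18.
Therefore out = 18.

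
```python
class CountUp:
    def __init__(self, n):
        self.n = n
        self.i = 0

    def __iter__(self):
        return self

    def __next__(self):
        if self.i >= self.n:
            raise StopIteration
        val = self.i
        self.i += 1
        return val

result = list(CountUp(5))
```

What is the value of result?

Step 1: CountUp(5) creates an iterator counting 0 to 4.
Step 2: list() consumes all values: [0, 1, 2, 3, 4].
Therefore result = [0, 1, 2, 3, 4].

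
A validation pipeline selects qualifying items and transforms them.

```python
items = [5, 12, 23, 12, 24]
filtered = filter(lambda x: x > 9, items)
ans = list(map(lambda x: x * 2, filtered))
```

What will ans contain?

Step 1: Filter items for elements > 9:
  5: removed
  12: kept
  23: kept
  12: kept
  24: kept
Step 2: Map x * 2 on filtered [12, 23, 12, 24]:
  12 -> 24
  23 -> 46
  12 -> 24
  24 -> 48
Therefore ans = [24, 46, 24, 48].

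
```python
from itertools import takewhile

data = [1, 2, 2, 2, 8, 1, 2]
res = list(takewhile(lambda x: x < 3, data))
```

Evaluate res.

Step 1: takewhile stops at first element >= 3:
  1 < 3: take
  2 < 3: take
  2 < 3: take
  2 < 3: take
  8 >= 3: stop
Therefore res = [1, 2, 2, 2].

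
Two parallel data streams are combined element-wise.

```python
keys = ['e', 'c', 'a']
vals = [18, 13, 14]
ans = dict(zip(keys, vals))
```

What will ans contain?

Step 1: zip pairs keys with values:
  'e' -> 18
  'c' -> 13
  'a' -> 14
Therefore ans = {'e': 18, 'c': 13, 'a': 14}.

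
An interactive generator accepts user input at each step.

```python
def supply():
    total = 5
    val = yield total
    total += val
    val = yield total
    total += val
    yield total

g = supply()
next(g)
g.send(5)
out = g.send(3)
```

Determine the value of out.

Step 1: next() -> yield total=5.
Step 2: send(5) -> val=5, total = 5+5 = 10, yield 10.
Step 3: send(3) -> val=3, total = 10+3 = 13, yield 13.
Therefore out = 13.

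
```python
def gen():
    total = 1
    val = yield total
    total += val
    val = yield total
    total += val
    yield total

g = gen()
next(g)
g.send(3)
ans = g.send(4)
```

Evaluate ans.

Step 1: next() -> yield total=1.
Step 2: send(3) -> val=3, total = 1+3 = 4, yield 4.
Step 3: send(4) -> val=4, total = 4+4 = 8, yield 8.
Therefore ans = 8.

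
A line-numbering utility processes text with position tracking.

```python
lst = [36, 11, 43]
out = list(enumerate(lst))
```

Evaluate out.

Step 1: enumerate pairs each element with its index:
  (0, 36)
  (1, 11)
  (2, 43)
Therefore out = [(0, 36), (1, 11), (2, 43)].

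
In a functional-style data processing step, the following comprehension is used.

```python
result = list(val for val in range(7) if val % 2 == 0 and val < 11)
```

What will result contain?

Step 1: Filter range(7) where val % 2 == 0 and val < 11:
  val=0: both conditions met, included
  val=1: excluded (1 % 2 != 0)
  val=2: both conditions met, included
  val=3: excluded (3 % 2 != 0)
  val=4: both conditions met, included
  val=5: excluded (5 % 2 != 0)
  val=6: both conditions met, included
Therefore result = [0, 2, 4, 6].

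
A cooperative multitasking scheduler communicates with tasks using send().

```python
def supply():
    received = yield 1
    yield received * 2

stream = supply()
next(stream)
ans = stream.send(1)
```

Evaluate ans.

Step 1: next(stream) advances to first yield, producing 1.
Step 2: send(1) resumes, received = 1.
Step 3: yield received * 2 = 1 * 2 = 2.
Therefore ans = 2.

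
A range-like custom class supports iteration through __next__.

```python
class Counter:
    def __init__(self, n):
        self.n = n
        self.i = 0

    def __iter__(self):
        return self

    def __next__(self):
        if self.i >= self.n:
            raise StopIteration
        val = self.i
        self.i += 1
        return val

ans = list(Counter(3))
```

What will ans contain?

Step 1: Counter(3) creates an iterator counting 0 to 2.
Step 2: list() consumes all values: [0, 1, 2].
Therefore ans = [0, 1, 2].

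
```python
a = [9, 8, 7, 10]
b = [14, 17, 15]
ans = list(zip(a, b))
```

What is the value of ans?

Step 1: zip stops at shortest (len(a)=4, len(b)=3):
  Index 0: (9, 14)
  Index 1: (8, 17)
  Index 2: (7, 15)
Step 2: Last element of a (10) has no pair, dropped.
Therefore ans = [(9, 14), (8, 17), (7, 15)].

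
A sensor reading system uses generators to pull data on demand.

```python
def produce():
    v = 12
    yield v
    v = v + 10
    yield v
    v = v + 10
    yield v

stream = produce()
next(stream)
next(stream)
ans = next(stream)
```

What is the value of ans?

Step 1: Trace through generator execution:
  Yield 1: v starts at 12, yield 12
  Yield 2: v = 12 + 10 = 22, yield 22
  Yield 3: v = 22 + 10 = 32, yield 32
Step 2: First next() gets 12, second next() gets the second value, third next() yields 32.
Therefore ans = 32.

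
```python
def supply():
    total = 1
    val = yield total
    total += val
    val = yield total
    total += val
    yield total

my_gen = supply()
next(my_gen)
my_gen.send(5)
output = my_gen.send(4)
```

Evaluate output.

Step 1: next() -> yield total=1.
Step 2: send(5) -> val=5, total = 1+5 = 6, yield 6.
Step 3: send(4) -> val=4, total = 6+4 = 10, yield 10.
Therefore output = 10.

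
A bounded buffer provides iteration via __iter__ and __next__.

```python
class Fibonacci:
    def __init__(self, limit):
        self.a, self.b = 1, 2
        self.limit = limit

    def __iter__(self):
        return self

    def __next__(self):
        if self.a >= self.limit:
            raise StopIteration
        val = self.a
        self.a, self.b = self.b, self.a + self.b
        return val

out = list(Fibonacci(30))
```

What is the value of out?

Step 1: Fibonacci-like sequence (a=1, b=2) until >= 30:
  Yield 1, then a,b = 2,3
  Yield 2, then a,b = 3,5
  Yield 3, then a,b = 5,8
  Yield 5, then a,b = 8,13
  Yield 8, then a,b = 13,21
  Yield 13, then a,b = 21,34
  Yield 21, then a,b = 34,55
Step 2: 34 >= 30, stop.
Therefore out = [1, 2, 3, 5, 8, 13, 21].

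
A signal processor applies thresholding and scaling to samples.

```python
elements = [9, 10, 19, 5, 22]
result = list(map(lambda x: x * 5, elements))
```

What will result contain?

Step 1: Apply lambda x: x * 5 to each element:
  9 -> 45
  10 -> 50
  19 -> 95
  5 -> 25
  22 -> 110
Therefore result = [45, 50, 95, 25, 110].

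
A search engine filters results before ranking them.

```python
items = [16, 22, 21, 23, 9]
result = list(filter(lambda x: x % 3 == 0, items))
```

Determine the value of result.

Step 1: Filter elements divisible by 3:
  16 % 3 = 1: removed
  22 % 3 = 1: removed
  21 % 3 = 0: kept
  23 % 3 = 2: removed
  9 % 3 = 0: kept
Therefore result = [21, 9].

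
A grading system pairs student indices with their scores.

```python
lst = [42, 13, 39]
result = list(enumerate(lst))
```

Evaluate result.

Step 1: enumerate pairs each element with its index:
  (0, 42)
  (1, 13)
  (2, 39)
Therefore result = [(0, 42), (1, 13), (2, 39)].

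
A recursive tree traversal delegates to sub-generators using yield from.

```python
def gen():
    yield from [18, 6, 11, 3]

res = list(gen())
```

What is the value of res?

Step 1: yield from delegates to the iterable, yielding each element.
Step 2: Collected values: [18, 6, 11, 3].
Therefore res = [18, 6, 11, 3].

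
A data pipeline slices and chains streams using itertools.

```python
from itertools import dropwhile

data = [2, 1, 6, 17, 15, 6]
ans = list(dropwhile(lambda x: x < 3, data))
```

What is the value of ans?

Step 1: dropwhile drops elements while < 3:
  2 < 3: dropped
  1 < 3: dropped
  6: kept (dropping stopped)
Step 2: Remaining elements kept regardless of condition.
Therefore ans = [6, 17, 15, 6].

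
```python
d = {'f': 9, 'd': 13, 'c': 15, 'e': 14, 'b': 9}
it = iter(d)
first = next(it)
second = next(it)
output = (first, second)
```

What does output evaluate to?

Step 1: iter(d) iterates over keys: ['f', 'd', 'c', 'e', 'b'].
Step 2: first = next(it) = 'f', second = next(it) = 'd'.
Therefore output = ('f', 'd').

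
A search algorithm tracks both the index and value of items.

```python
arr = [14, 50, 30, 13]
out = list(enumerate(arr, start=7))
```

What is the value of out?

Step 1: enumerate with start=7:
  (7, 14)
  (8, 50)
  (9, 30)
  (10, 13)
Therefore out = [(7, 14), (8, 50), (9, 30), (10, 13)].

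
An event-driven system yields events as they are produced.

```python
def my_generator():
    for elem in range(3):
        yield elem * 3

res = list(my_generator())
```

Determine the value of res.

Step 1: For each elem in range(3), yield elem * 3:
  elem=0: yield 0 * 3 = 0
  elem=1: yield 1 * 3 = 3
  elem=2: yield 2 * 3 = 6
Therefore res = [0, 3, 6].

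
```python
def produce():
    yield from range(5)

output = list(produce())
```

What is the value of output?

Step 1: yield from delegates to the iterable, yielding each element.
Step 2: Collected values: [0, 1, 2, 3, 4].
Therefore output = [0, 1, 2, 3, 4].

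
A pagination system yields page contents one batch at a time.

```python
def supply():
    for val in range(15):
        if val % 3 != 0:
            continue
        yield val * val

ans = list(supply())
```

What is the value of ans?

Step 1: Only yield val**2 when val is divisible by 3:
  val=0: 0 % 3 == 0, yield 0**2 = 0
  val=3: 3 % 3 == 0, yield 3**2 = 9
  val=6: 6 % 3 == 0, yield 6**2 = 36
  val=9: 9 % 3 == 0, yield 9**2 = 81
  val=12: 12 % 3 == 0, yield 12**2 = 144
Therefore ans = [0, 9, 36, 81, 144].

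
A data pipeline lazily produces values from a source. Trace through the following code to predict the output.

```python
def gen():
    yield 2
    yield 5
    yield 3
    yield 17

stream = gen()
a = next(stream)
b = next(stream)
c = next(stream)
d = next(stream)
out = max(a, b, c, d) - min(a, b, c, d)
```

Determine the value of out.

Step 1: Create generator and consume all values:
  a = next(stream) = 2
  b = next(stream) = 5
  c = next(stream) = 3
  d = next(stream) = 17
Step 2: max = 17, min = 2, out = 17 - 2 = 15.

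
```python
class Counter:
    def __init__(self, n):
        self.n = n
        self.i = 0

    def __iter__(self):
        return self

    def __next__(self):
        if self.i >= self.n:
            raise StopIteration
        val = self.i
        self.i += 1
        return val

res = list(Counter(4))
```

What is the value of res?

Step 1: Counter(4) creates an iterator counting 0 to 3.
Step 2: list() consumes all values: [0, 1, 2, 3].
Therefore res = [0, 1, 2, 3].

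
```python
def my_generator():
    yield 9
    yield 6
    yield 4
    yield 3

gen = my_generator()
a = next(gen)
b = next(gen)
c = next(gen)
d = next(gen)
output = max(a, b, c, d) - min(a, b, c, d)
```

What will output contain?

Step 1: Create generator and consume all values:
  a = next(gen) = 9
  b = next(gen) = 6
  c = next(gen) = 4
  d = next(gen) = 3
Step 2: max = 9, min = 3, output = 9 - 3 = 6.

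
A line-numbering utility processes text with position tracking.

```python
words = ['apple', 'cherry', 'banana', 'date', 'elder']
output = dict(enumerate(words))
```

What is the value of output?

Step 1: enumerate pairs indices with words:
  0 -> 'apple'
  1 -> 'cherry'
  2 -> 'banana'
  3 -> 'date'
  4 -> 'elder'
Therefore output = {0: 'apple', 1: 'cherry', 2: 'banana', 3: 'date', 4: 'elder'}.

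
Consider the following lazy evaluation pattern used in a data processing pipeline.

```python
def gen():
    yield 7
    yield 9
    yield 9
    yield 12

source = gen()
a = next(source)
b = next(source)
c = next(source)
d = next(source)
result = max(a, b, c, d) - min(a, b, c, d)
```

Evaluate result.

Step 1: Create generator and consume all values:
  a = next(source) = 7
  b = next(source) = 9
  c = next(source) = 9
  d = next(source) = 12
Step 2: max = 12, min = 7, result = 12 - 7 = 5.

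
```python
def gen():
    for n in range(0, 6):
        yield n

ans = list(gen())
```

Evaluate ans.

Step 1: The generator yields each value from range(0, 6).
Step 2: list() consumes all yields: [0, 1, 2, 3, 4, 5].
Therefore ans = [0, 1, 2, 3, 4, 5].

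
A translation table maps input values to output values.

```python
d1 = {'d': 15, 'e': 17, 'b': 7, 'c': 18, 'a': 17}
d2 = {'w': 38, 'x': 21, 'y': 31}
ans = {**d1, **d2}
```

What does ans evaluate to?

Step 1: Merge d1 and d2 (d2 values override on key conflicts).
Step 2: d1 has keys ['d', 'e', 'b', 'c', 'a'], d2 has keys ['w', 'x', 'y'].
Therefore ans = {'d': 15, 'e': 17, 'b': 7, 'c': 18, 'a': 17, 'w': 38, 'x': 21, 'y': 31}.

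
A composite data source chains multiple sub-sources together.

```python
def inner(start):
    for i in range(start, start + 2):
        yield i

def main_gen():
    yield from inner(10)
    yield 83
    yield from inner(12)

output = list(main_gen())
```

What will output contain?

Step 1: main_gen() delegates to inner(10):
  yield 10
  yield 11
Step 2: yield 83
Step 3: Delegates to inner(12):
  yield 12
  yield 13
Therefore output = [10, 11, 83, 12, 13].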